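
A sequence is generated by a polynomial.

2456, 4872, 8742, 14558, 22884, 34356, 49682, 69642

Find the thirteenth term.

2416 , 3870 , 5816 , 8326 , 11472 , 15326 , 19960
1454 , 1946 , 2510 , 3146 , 3854 , 4634
492 , 564 , 636 , 708 , 780
72 , 72 , 72 , 72
Fourth differences constant at 72.
780 + 72 = 852;  4634 + 852 = 5486;  19960 + 5486 = 25446;  69642 + 25446 = 95088
852 + 72 = 924;  5486 + 924 = 6410;  25446 + 6410 = 31856;  95088 + 31856 = 126944
924 + 72 = 996;  6410 + 996 = 7406;  31856 + 7406 = 39262;  126944 + 39262 = 166206
996 + 72 = 1068;  7406 + 1068 = 8474;  39262 + 8474 = 47736;  166206 + 47736 = 213942
1068 + 72 = 1140;  8474 + 1140 = 9614;  47736 + 9614 = 57350;  213942 + 57350 = 271292

271292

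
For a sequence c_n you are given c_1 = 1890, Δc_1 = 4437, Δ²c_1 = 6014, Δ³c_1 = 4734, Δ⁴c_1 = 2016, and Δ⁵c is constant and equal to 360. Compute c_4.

37977

Build the table forward from the leading diagonal:
Fifth differences: 360, 360, 360, 360
Fourth differences: 2016, 2376, 2736, 3096
Third differences: 4734, 6750, 9126, 11862
Second differences: 6014, 10748, 17498, 26624
First differences: 4437, 10451, 21199, 38697
c: 1890, 6327, 16778, 37977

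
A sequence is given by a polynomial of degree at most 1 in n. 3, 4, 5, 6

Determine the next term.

7

First differences: 1, 1, 1
First differences constant at 1.
6 + 1 = 7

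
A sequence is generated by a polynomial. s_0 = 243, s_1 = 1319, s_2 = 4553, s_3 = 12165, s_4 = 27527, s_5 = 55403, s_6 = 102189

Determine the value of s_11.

988109

D1: 1076, 3234, 7612, 15362, 27876, 46786
D2: 2158, 4378, 7750, 12514, 18910
D3: 2220, 3372, 4764, 6396
D4: 1152, 1392, 1632
D5: 240, 240
Constant fifth difference = 240, so extend:
1632 + 240 = 1872;  6396 + 1872 = 8268;  18910 + 8268 = 27178;  46786 + 27178 = 73964;  102189 + 73964 = 176153
1872 + 240 = 2112;  8268 + 2112 = 10380;  27178 + 10380 = 37558;  73964 + 37558 = 111522;  176153 + 111522 = 287675
2112 + 240 = 2352;  10380 + 2352 = 12732;  37558 + 12732 = 50290;  111522 + 50290 = 161812;  287675 + 161812 = 449487
2352 + 240 = 2592;  12732 + 2592 = 15324;  50290 + 15324 = 65614;  161812 + 65614 = 227426;  449487 + 227426 = 676913
2592 + 240 = 2832;  15324 + 2832 = 18156;  65614 + 18156 = 83770;  227426 + 83770 = 311196;  676913 + 311196 = 988109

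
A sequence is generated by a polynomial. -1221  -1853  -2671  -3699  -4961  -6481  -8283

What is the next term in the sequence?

First differences: -632 , -818 , -1028 , -1262 , -1520 , -1802
Second differences: -186 , -210 , -234 , -258 , -282
Third differences: -24 , -24 , -24 , -24
Third differences constant at -24.
-282 − 24 = -306;  -1802 − 306 = -2108;  -8283 − 2108 = -10391

-10391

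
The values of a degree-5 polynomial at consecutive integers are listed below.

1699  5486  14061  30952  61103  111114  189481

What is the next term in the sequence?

3787, 8575, 16891, 30151, 50011, 78367
4788, 8316, 13260, 19860, 28356
3528, 4944, 6600, 8496
1416, 1656, 1896
240, 240
Fifth differences constant at 240.
1896 + 240 = 2136;  8496 + 2136 = 10632;  28356 + 10632 = 38988;  78367 + 38988 = 117355;  189481 + 117355 = 306836

306836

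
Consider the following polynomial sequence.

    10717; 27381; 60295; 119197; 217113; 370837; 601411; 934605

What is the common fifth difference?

Δ: 16664, 32914, 58902, 97916, 153724, 230574, 333194
Δ²: 16250, 25988, 39014, 55808, 76850, 102620
Δ³: 9738, 13026, 16794, 21042, 25770
Δ⁴: 3288, 3768, 4248, 4728
Δ⁵: 480, 480, 480

480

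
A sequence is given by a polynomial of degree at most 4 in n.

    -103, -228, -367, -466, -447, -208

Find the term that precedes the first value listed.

-22

Δ: -125  -139  -99  19  239
Δ²: -14  40  118  220
Δ³: 54  78  102
Δ⁴: 24  24
The fourth differences are constant at 24.
Work back: 54 − 24 = 30;  -14 − 30 = -44;  -125 + 44 = -81;  -103 + 81 = -22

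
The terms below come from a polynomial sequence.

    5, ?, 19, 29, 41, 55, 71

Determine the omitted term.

Using the last 5 terms:
D1: 10  12  14  16
D2: 2  2  2
Constant second difference = 2.
Extend backward: 10 − 2 = 8;  19 − 8 = 11

11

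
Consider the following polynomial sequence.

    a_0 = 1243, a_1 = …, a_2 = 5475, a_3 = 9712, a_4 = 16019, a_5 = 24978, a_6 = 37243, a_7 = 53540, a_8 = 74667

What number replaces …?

Using the last 7 terms:
Δ: 4237, 6307, 8959, 12265, 16297, 21127
Δ²: 2070, 2652, 3306, 4032, 4830
Δ³: 582, 654, 726, 798
Δ⁴: 72, 72, 72
Constant fourth difference = 72.
Extend backward: 582 − 72 = 510;  2070 − 510 = 1560;  4237 − 1560 = 2677;  5475 − 2677 = 2798

2798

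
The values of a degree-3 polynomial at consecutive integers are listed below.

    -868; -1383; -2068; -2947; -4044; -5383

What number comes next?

-6988

-515, -685, -879, -1097, -1339
-170, -194, -218, -242
-24, -24, -24
Third differences constant at -24.
-242 − 24 = -266;  -1339 − 266 = -1605;  -5383 − 1605 = -6988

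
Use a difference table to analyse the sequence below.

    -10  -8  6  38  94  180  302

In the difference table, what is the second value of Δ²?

18

D1: 2, 14, 32, 56, 86, 122
D2: 12, 18, 24, 30, 36
D3: 6, 6, 6, 6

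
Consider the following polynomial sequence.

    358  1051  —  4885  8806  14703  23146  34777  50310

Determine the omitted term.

2442

Using the last 6 terms:
3921  5897  8443  11631  15533
1976  2546  3188  3902
570  642  714
72  72
Constant fourth difference = 72.
Extend backward: 570 − 72 = 498;  1976 − 498 = 1478;  3921 − 1478 = 2443;  4885 − 2443 = 2442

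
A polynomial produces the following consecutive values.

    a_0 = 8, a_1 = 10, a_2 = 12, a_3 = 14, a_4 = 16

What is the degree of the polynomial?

1

D1: 2, 2, 2, 2
The first differences are constant, so the polynomial has degree 1.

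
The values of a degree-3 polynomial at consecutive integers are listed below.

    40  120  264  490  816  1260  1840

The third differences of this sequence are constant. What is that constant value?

Δ: 80, 144, 226, 326, 444, 580
Δ²: 64, 82, 100, 118, 136
Δ³: 18, 18, 18, 18

18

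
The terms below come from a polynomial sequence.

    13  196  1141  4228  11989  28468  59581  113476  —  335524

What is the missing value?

200893

Using the first 8 terms:
Δ: 183  945  3087  7761  16479  31113  53895
Δ²: 762  2142  4674  8718  14634  22782
Δ³: 1380  2532  4044  5916  8148
Δ⁴: 1152  1512  1872  2232
Δ⁵: 360  360  360
Constant fifth difference = 360.
Extend forward: 2232 + 360 = 2592;  8148 + 2592 = 10740;  22782 + 10740 = 33522;  53895 + 33522 = 87417;  113476 + 87417 = 200893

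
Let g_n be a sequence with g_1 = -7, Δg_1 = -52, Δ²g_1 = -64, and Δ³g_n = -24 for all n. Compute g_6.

Build the table forward from the leading diagonal:
D3: -24, -24, -24, -24, -24, -24
D2: -64, -88, -112, -136, -160, -184
D1: -52, -116, -204, -316, -452, -612
g: -7, -59, -175, -379, -695, -1147

-1147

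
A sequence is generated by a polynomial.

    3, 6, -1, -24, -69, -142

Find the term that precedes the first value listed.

D1: 3, -7, -23, -45, -73
D2: -10, -16, -22, -28
D3: -6, -6, -6
The third differences are constant at -6.
Work back: -10 + 6 = -4;  3 + 4 = 7;  3 − 7 = -4

-4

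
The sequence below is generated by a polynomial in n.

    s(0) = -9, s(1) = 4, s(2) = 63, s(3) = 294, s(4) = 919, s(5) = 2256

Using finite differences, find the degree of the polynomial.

4

Δ: 13, 59, 231, 625, 1337
Δ²: 46, 172, 394, 712
Δ³: 126, 222, 318
Δ⁴: 96, 96
The fourth differences are constant, so the polynomial has degree 4.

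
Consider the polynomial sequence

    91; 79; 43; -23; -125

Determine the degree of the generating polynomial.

3

D1: -12, -36, -66, -102
D2: -24, -30, -36
D3: -6, -6
The third differences are constant, so the polynomial has degree 3.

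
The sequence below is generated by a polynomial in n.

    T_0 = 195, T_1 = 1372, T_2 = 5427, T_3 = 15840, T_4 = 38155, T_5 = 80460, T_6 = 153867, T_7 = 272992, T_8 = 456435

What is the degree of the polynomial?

5

Δ: 1177, 4055, 10413, 22315, 42305, 73407, 119125, 183443
Δ²: 2878, 6358, 11902, 19990, 31102, 45718, 64318
Δ³: 3480, 5544, 8088, 11112, 14616, 18600
Δ⁴: 2064, 2544, 3024, 3504, 3984
Δ⁵: 480, 480, 480, 480
The fifth differences are constant, so the polynomial has degree 5.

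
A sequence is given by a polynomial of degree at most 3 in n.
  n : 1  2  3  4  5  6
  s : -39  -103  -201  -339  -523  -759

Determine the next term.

-64 , -98 , -138 , -184 , -236
-34 , -40 , -46 , -52
-6 , -6 , -6
The third differences are constant (-6).
-52 − 6 = -58;  -236 − 58 = -294;  -759 − 294 = -1053

-1053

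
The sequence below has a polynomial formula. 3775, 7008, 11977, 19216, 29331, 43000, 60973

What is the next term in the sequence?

84072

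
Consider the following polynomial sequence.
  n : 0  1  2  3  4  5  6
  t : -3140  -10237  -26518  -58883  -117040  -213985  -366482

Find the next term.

-595543

Δ: -7097  -16281  -32365  -58157  -96945  -152497
Δ²: -9184  -16084  -25792  -38788  -55552
Δ³: -6900  -9708  -12996  -16764
Δ⁴: -2808  -3288  -3768
Δ⁵: -480  -480
Constant fifth difference = -480, so extend:
-3768 − 480 = -4248;  -16764 − 4248 = -21012;  -55552 − 21012 = -76564;  -152497 − 76564 = -229061;  -366482 − 229061 = -595543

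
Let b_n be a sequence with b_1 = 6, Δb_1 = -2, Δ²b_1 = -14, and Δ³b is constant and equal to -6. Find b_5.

Build the table forward from the leading diagonal:
D3: -6, -6, -6, -6, -6
D2: -14, -20, -26, -32, -38
D1: -2, -16, -36, -62, -94
b: 6, 4, -12, -48, -110

-110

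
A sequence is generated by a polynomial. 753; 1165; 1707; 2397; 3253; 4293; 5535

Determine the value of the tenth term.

Δ: 412, 542, 690, 856, 1040, 1242
Δ²: 130, 148, 166, 184, 202
Δ³: 18, 18, 18, 18
Third differences constant at 18.
202 + 18 = 220;  1242 + 220 = 1462;  5535 + 1462 = 6997
220 + 18 = 238;  1462 + 238 = 1700;  6997 + 1700 = 8697
238 + 18 = 256;  1700 + 256 = 1956;  8697 + 1956 = 10653

10653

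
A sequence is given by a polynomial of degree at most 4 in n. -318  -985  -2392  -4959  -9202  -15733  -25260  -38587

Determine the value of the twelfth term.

-149335

Δ: -667, -1407, -2567, -4243, -6531, -9527, -13327
Δ²: -740, -1160, -1676, -2288, -2996, -3800
Δ³: -420, -516, -612, -708, -804
Δ⁴: -96, -96, -96, -96
The fourth differences are constant (-96).
-804 − 96 = -900;  -3800 − 900 = -4700;  -13327 − 4700 = -18027;  -38587 − 18027 = -56614
-900 − 96 = -996;  -4700 − 996 = -5696;  -18027 − 5696 = -23723;  -56614 − 23723 = -80337
-996 − 96 = -1092;  -5696 − 1092 = -6788;  -23723 − 6788 = -30511;  -80337 − 30511 = -110848
-1092 − 96 = -1188;  -6788 − 1188 = -7976;  -30511 − 7976 = -38487;  -110848 − 38487 = -149335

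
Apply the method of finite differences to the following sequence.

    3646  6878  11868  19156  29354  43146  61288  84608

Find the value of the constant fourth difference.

72

D1: 3232, 4990, 7288, 10198, 13792, 18142, 23320
D2: 1758, 2298, 2910, 3594, 4350, 5178
D3: 540, 612, 684, 756, 828
D4: 72, 72, 72, 72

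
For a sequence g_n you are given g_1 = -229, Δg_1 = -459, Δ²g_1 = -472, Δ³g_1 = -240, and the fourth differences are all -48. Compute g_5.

-5905

Build the table forward from the leading diagonal:
Fourth differences: -48, -48, -48, -48, -48
Third differences: -240, -288, -336, -384, -432
Second differences: -472, -712, -1000, -1336, -1720
First differences: -459, -931, -1643, -2643, -3979
g: -229, -688, -1619, -3262, -5905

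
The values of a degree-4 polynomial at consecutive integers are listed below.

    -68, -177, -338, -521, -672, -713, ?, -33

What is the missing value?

-542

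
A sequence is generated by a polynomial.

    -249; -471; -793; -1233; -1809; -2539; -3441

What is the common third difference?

First differences: -222, -322, -440, -576, -730, -902
Second differences: -100, -118, -136, -154, -172
Third differences: -18, -18, -18, -18

-18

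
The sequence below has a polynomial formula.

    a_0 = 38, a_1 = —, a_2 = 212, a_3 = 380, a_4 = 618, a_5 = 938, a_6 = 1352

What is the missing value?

102

Using the last 5 terms:
D1: 168, 238, 320, 414
D2: 70, 82, 94
D3: 12, 12
Constant third difference = 12.
Extend backward: 70 − 12 = 58;  168 − 58 = 110;  212 − 110 = 102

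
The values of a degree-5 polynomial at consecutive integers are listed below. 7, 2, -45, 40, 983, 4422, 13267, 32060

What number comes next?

D1: -5  -47  85  943  3439  8845  18793
D2: -42  132  858  2496  5406  9948
D3: 174  726  1638  2910  4542
D4: 552  912  1272  1632
D5: 360  360  360
The fifth differences are constant (360).
1632 + 360 = 1992;  4542 + 1992 = 6534;  9948 + 6534 = 16482;  18793 + 16482 = 35275;  32060 + 35275 = 67335

67335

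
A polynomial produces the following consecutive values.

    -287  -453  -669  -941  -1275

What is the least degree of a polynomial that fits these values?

3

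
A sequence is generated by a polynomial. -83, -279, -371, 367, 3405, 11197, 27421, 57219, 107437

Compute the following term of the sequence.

-196  -92  738  3038  7792  16224  29798  50218
104  830  2300  4754  8432  13574  20420
726  1470  2454  3678  5142  6846
744  984  1224  1464  1704
240  240  240  240
Fifth differences constant at 240.
1704 + 240 = 1944;  6846 + 1944 = 8790;  20420 + 8790 = 29210;  50218 + 29210 = 79428;  107437 + 79428 = 186865

186865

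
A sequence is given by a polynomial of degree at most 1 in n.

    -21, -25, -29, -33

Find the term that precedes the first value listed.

-17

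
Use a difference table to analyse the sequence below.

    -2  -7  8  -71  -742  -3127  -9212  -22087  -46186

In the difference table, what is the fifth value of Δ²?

D1: -5, 15, -79, -671, -2385, -6085, -12875, -24099
D2: 20, -94, -592, -1714, -3700, -6790, -11224
D3: -114, -498, -1122, -1986, -3090, -4434
D4: -384, -624, -864, -1104, -1344
D5: -240, -240, -240, -240

-3700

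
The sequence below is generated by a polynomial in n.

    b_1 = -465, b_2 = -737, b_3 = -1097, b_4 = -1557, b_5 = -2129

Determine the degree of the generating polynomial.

3

D1: -272, -360, -460, -572
D2: -88, -100, -112
D3: -12, -12
The third differences are constant, so the polynomial has degree 3.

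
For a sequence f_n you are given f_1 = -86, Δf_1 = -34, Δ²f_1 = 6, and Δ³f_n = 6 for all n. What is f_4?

-164

Build the table forward from the leading diagonal:
Δ³: 6, 6, 6, 6
Δ²: 6, 12, 18, 24
Δ: -34, -28, -16, 2
f: -86, -120, -148, -164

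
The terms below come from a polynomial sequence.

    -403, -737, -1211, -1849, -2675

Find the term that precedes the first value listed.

Δ: -334, -474, -638, -826
Δ²: -140, -164, -188
Δ³: -24, -24
The third differences are constant at -24.
Work back: -140 + 24 = -116;  -334 + 116 = -218;  -403 + 218 = -185

-185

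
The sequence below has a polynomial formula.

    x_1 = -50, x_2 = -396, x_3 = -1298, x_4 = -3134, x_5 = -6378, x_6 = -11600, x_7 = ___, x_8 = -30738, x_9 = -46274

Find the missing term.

-19466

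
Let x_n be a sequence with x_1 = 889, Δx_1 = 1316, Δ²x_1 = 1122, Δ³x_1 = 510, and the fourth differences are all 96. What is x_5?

15021

Build the table forward from the leading diagonal:
Fourth differences: 96, 96, 96, 96, 96
Third differences: 510, 606, 702, 798, 894
Second differences: 1122, 1632, 2238, 2940, 3738
First differences: 1316, 2438, 4070, 6308, 9248
x: 889, 2205, 4643, 8713, 15021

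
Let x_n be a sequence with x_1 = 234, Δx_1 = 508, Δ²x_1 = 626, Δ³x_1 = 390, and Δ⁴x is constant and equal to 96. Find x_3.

1876

Build the table forward from the leading diagonal:
Fourth differences: 96  96  96
Third differences: 390  486  582
Second differences: 626  1016  1502
First differences: 508  1134  2150
x: 234  742  1876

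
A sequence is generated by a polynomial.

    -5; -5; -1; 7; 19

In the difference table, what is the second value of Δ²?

Δ: 0, 4, 8, 12
Δ²: 4, 4, 4

4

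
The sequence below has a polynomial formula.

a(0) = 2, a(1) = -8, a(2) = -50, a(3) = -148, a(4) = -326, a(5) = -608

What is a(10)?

-4418

First differences: -10 , -42 , -98 , -178 , -282
Second differences: -32 , -56 , -80 , -104
Third differences: -24 , -24 , -24
Third differences constant at -24.
-104 − 24 = -128;  -282 − 128 = -410;  -608 − 410 = -1018
-128 − 24 = -152;  -410 − 152 = -562;  -1018 − 562 = -1580
-152 − 24 = -176;  -562 − 176 = -738;  -1580 − 738 = -2318
-176 − 24 = -200;  -738 − 200 = -938;  -2318 − 938 = -3256
-200 − 24 = -224;  -938 − 224 = -1162;  -3256 − 1162 = -4418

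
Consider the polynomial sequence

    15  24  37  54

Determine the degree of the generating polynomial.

Δ: 9, 13, 17
Δ²: 4, 4
The second differences are constant, so the polynomial has degree 2.

2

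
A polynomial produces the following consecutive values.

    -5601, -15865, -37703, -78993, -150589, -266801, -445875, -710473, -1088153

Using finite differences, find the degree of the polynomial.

Δ: -10264, -21838, -41290, -71596, -116212, -179074, -264598, -377680
Δ²: -11574, -19452, -30306, -44616, -62862, -85524, -113082
Δ³: -7878, -10854, -14310, -18246, -22662, -27558
Δ⁴: -2976, -3456, -3936, -4416, -4896
Δ⁵: -480, -480, -480, -480
The fifth differences are constant, so the polynomial has degree 5.

5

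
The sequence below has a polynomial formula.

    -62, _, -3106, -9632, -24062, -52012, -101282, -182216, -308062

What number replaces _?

-692

Using the last 7 terms:
D1: -6526, -14430, -27950, -49270, -80934, -125846
D2: -7904, -13520, -21320, -31664, -44912
D3: -5616, -7800, -10344, -13248
D4: -2184, -2544, -2904
D5: -360, -360
Constant fifth difference = -360.
Extend backward: -2184 + 360 = -1824;  -5616 + 1824 = -3792;  -7904 + 3792 = -4112;  -6526 + 4112 = -2414;  -3106 + 2414 = -692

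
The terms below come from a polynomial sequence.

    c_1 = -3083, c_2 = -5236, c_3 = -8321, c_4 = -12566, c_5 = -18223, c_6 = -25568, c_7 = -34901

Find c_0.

-1658

-2153, -3085, -4245, -5657, -7345, -9333
-932, -1160, -1412, -1688, -1988
-228, -252, -276, -300
-24, -24, -24
The fourth differences are constant at -24.
Work back: -228 + 24 = -204;  -932 + 204 = -728;  -2153 + 728 = -1425;  -3083 + 1425 = -1658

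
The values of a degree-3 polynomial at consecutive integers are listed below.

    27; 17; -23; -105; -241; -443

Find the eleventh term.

Δ: -10, -40, -82, -136, -202
Δ²: -30, -42, -54, -66
Δ³: -12, -12, -12
The third differences are constant (-12).
-66 − 12 = -78;  -202 − 78 = -280;  -443 − 280 = -723
-78 − 12 = -90;  -280 − 90 = -370;  -723 − 370 = -1093
-90 − 12 = -102;  -370 − 102 = -472;  -1093 − 472 = -1565
-102 − 12 = -114;  -472 − 114 = -586;  -1565 − 586 = -2151
-114 − 12 = -126;  -586 − 126 = -712;  -2151 − 712 = -2863

-2863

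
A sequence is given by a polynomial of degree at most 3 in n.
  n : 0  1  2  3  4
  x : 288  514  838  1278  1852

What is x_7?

4558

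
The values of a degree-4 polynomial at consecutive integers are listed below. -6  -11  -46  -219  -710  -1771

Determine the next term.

D1: -5, -35, -173, -491, -1061
D2: -30, -138, -318, -570
D3: -108, -180, -252
D4: -72, -72
Constant fourth difference = -72, so extend:
-252 − 72 = -324;  -570 − 324 = -894;  -1061 − 894 = -1955;  -1771 − 1955 = -3726

-3726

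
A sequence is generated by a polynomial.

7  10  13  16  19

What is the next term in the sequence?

22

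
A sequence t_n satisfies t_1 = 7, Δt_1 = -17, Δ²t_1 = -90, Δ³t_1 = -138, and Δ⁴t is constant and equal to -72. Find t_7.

Build the table forward from the leading diagonal:
D4: -72, -72, -72, -72, -72, -72, -72
D3: -138, -210, -282, -354, -426, -498, -570
D2: -90, -228, -438, -720, -1074, -1500, -1998
D1: -17, -107, -335, -773, -1493, -2567, -4067
t: 7, -10, -117, -452, -1225, -2718, -5285

-5285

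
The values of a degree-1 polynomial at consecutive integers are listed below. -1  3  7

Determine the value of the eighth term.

D1: 4, 4
The first differences are constant (4).
7 + 4 = 11
11 + 4 = 15
15 + 4 = 19
19 + 4 = 23
23 + 4 = 27

27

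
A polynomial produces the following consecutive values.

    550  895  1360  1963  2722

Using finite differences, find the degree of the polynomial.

3

345, 465, 603, 759
120, 138, 156
18, 18
The third differences are constant, so the polynomial has degree 3.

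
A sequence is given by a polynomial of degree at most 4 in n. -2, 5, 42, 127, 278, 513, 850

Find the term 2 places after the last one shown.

1902

7  37  85  151  235  337
30  48  66  84  102
18  18  18  18
Constant third difference = 18, so extend:
102 + 18 = 120;  337 + 120 = 457;  850 + 457 = 1307
120 + 18 = 138;  457 + 138 = 595;  1307 + 595 = 1902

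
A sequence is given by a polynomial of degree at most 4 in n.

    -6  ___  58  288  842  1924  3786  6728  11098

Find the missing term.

-4

Using the last 7 terms:
230, 554, 1082, 1862, 2942, 4370
324, 528, 780, 1080, 1428
204, 252, 300, 348
48, 48, 48
Constant fourth difference = 48.
Extend backward: 204 − 48 = 156;  324 − 156 = 168;  230 − 168 = 62;  58 − 62 = -4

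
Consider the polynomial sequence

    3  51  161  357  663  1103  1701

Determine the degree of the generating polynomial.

3

48, 110, 196, 306, 440, 598
62, 86, 110, 134, 158
24, 24, 24, 24
The third differences are constant, so the polynomial has degree 3.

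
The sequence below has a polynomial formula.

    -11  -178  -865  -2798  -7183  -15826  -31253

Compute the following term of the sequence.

-56830

D1: -167 , -687 , -1933 , -4385 , -8643 , -15427
D2: -520 , -1246 , -2452 , -4258 , -6784
D3: -726 , -1206 , -1806 , -2526
D4: -480 , -600 , -720
D5: -120 , -120
Constant fifth difference = -120, so extend:
-720 − 120 = -840;  -2526 − 840 = -3366;  -6784 − 3366 = -10150;  -15427 − 10150 = -25577;  -31253 − 25577 = -56830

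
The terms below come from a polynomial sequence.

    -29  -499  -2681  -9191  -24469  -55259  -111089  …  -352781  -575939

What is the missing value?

-204751

Using the first 7 terms:
-470  -2182  -6510  -15278  -30790  -55830
-1712  -4328  -8768  -15512  -25040
-2616  -4440  -6744  -9528
-1824  -2304  -2784
-480  -480
Constant fifth difference = -480.
Extend forward: -2784 − 480 = -3264;  -9528 − 3264 = -12792;  -25040 − 12792 = -37832;  -55830 − 37832 = -93662;  -111089 − 93662 = -204751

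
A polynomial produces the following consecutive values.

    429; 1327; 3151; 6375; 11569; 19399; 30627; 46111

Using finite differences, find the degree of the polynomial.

D1: 898, 1824, 3224, 5194, 7830, 11228, 15484
D2: 926, 1400, 1970, 2636, 3398, 4256
D3: 474, 570, 666, 762, 858
D4: 96, 96, 96, 96
The fourth differences are constant, so the polynomial has degree 4.

4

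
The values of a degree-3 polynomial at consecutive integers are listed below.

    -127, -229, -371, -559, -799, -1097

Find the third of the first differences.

-188

First differences: -102, -142, -188, -240, -298
Second differences: -40, -46, -52, -58
Third differences: -6, -6, -6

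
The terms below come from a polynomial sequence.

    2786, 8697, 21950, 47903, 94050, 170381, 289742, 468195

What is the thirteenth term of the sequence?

D1: 5911, 13253, 25953, 46147, 76331, 119361, 178453
D2: 7342, 12700, 20194, 30184, 43030, 59092
D3: 5358, 7494, 9990, 12846, 16062
D4: 2136, 2496, 2856, 3216
D5: 360, 360, 360
Constant fifth difference = 360, so extend:
3216 + 360 = 3576;  16062 + 3576 = 19638;  59092 + 19638 = 78730;  178453 + 78730 = 257183;  468195 + 257183 = 725378
3576 + 360 = 3936;  19638 + 3936 = 23574;  78730 + 23574 = 102304;  257183 + 102304 = 359487;  725378 + 359487 = 1084865
3936 + 360 = 4296;  23574 + 4296 = 27870;  102304 + 27870 = 130174;  359487 + 130174 = 489661;  1084865 + 489661 = 1574526
4296 + 360 = 4656;  27870 + 4656 = 32526;  130174 + 32526 = 162700;  489661 + 162700 = 652361;  1574526 + 652361 = 2226887
4656 + 360 = 5016;  32526 + 5016 = 37542;  162700 + 37542 = 200242;  652361 + 200242 = 852603;  2226887 + 852603 = 3079490

3079490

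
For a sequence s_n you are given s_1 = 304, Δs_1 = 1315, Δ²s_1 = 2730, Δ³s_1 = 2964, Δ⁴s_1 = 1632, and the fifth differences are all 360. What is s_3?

5664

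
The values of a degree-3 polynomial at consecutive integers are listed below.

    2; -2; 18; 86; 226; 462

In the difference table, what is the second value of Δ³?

Δ: -4, 20, 68, 140, 236
Δ²: 24, 48, 72, 96
Δ³: 24, 24, 24

24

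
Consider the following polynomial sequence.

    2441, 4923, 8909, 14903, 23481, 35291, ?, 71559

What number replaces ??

Using the first 6 terms:
D1: 2482  3986  5994  8578  11810
D2: 1504  2008  2584  3232
D3: 504  576  648
D4: 72  72
Constant fourth difference = 72.
Extend forward: 648 + 72 = 720;  3232 + 720 = 3952;  11810 + 3952 = 15762;  35291 + 15762 = 51053

51053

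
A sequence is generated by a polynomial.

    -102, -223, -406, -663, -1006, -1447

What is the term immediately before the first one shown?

-31

D1: -121, -183, -257, -343, -441
D2: -62, -74, -86, -98
D3: -12, -12, -12
The third differences are constant at -12.
Work back: -62 + 12 = -50;  -121 + 50 = -71;  -102 + 71 = -31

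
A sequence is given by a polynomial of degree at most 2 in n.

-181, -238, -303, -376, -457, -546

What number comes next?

D1: -57  -65  -73  -81  -89
D2: -8  -8  -8  -8
Constant second difference = -8, so extend:
-89 − 8 = -97;  -546 − 97 = -643

-643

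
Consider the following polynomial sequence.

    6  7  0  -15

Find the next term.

-38

D1: 1  -7  -15
D2: -8  -8
Second differences constant at -8.
-15 − 8 = -23;  -15 − 23 = -38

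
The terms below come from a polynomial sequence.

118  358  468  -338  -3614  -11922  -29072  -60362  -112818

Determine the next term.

240, 110, -806, -3276, -8308, -17150, -31290, -52456
-130, -916, -2470, -5032, -8842, -14140, -21166
-786, -1554, -2562, -3810, -5298, -7026
-768, -1008, -1248, -1488, -1728
-240, -240, -240, -240
Constant fifth difference = -240, so extend:
-1728 − 240 = -1968;  -7026 − 1968 = -8994;  -21166 − 8994 = -30160;  -52456 − 30160 = -82616;  -112818 − 82616 = -195434

-195434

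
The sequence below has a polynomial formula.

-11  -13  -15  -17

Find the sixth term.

-21

Δ: -2  -2  -2
Constant first difference = -2, so extend:
-17 − 2 = -19
-19 − 2 = -21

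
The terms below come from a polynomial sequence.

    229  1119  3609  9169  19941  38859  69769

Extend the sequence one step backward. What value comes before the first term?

890  2490  5560  10772  18918  30910
1600  3070  5212  8146  11992
1470  2142  2934  3846
672  792  912
120  120
The fifth differences are constant at 120.
Work back: 672 − 120 = 552;  1470 − 552 = 918;  1600 − 918 = 682;  890 − 682 = 208;  229 − 208 = 21

21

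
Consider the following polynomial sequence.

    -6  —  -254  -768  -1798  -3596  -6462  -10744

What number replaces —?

Using the last 6 terms:
Δ: -514, -1030, -1798, -2866, -4282
Δ²: -516, -768, -1068, -1416
Δ³: -252, -300, -348
Δ⁴: -48, -48
Constant fourth difference = -48.
Extend backward: -252 + 48 = -204;  -516 + 204 = -312;  -514 + 312 = -202;  -254 + 202 = -52

-52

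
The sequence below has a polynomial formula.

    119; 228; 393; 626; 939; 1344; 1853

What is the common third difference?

12

D1: 109, 165, 233, 313, 405, 509
D2: 56, 68, 80, 92, 104
D3: 12, 12, 12, 12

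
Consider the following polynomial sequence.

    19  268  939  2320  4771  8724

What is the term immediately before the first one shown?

D1: 249, 671, 1381, 2451, 3953
D2: 422, 710, 1070, 1502
D3: 288, 360, 432
D4: 72, 72
The fourth differences are constant at 72.
Work back: 288 − 72 = 216;  422 − 216 = 206;  249 − 206 = 43;  19 − 43 = -24

-24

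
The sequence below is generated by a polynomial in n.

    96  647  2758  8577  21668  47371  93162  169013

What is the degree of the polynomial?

551, 2111, 5819, 13091, 25703, 45791, 75851
1560, 3708, 7272, 12612, 20088, 30060
2148, 3564, 5340, 7476, 9972
1416, 1776, 2136, 2496
360, 360, 360
The fifth differences are constant, so the polynomial has degree 5.

5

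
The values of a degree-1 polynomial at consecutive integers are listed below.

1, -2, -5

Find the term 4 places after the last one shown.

D1: -3, -3
Constant first difference = -3, so extend:
-5 − 3 = -8
-8 − 3 = -11
-11 − 3 = -14
-14 − 3 = -17

-17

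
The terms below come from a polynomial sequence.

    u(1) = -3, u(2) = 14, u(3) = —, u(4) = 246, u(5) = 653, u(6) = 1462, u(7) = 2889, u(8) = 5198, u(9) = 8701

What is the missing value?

Using the last 6 terms:
First differences: 407, 809, 1427, 2309, 3503
Second differences: 402, 618, 882, 1194
Third differences: 216, 264, 312
Fourth differences: 48, 48
Constant fourth difference = 48.
Extend backward: 216 − 48 = 168;  402 − 168 = 234;  407 − 234 = 173;  246 − 173 = 73

73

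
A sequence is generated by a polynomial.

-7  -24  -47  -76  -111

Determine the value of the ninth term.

-311

First differences: -17  -23  -29  -35
Second differences: -6  -6  -6
The second differences are constant (-6).
-35 − 6 = -41;  -111 − 41 = -152
-41 − 6 = -47;  -152 − 47 = -199
-47 − 6 = -53;  -199 − 53 = -252
-53 − 6 = -59;  -252 − 59 = -311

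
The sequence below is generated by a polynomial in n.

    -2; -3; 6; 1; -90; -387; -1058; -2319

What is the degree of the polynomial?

-1, 9, -5, -91, -297, -671, -1261
10, -14, -86, -206, -374, -590
-24, -72, -120, -168, -216
-48, -48, -48, -48
The fourth differences are constant, so the polynomial has degree 4.

4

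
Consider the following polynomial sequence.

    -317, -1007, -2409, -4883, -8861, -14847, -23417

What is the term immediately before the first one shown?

First differences: -690  -1402  -2474  -3978  -5986  -8570
Second differences: -712  -1072  -1504  -2008  -2584
Third differences: -360  -432  -504  -576
Fourth differences: -72  -72  -72
The fourth differences are constant at -72.
Work back: -360 + 72 = -288;  -712 + 288 = -424;  -690 + 424 = -266;  -317 + 266 = -51

-51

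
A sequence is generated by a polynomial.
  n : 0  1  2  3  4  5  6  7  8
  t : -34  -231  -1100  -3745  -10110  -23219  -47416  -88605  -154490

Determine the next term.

-254815

D1: -197 , -869 , -2645 , -6365 , -13109 , -24197 , -41189 , -65885
D2: -672 , -1776 , -3720 , -6744 , -11088 , -16992 , -24696
D3: -1104 , -1944 , -3024 , -4344 , -5904 , -7704
D4: -840 , -1080 , -1320 , -1560 , -1800
D5: -240 , -240 , -240 , -240
The fifth differences are constant (-240).
-1800 − 240 = -2040;  -7704 − 2040 = -9744;  -24696 − 9744 = -34440;  -65885 − 34440 = -100325;  -154490 − 100325 = -254815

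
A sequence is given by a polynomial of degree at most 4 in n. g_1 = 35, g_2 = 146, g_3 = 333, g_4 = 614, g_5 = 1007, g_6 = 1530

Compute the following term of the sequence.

Δ: 111  187  281  393  523
Δ²: 76  94  112  130
Δ³: 18  18  18
Third differences constant at 18.
130 + 18 = 148;  523 + 148 = 671;  1530 + 671 = 2201

2201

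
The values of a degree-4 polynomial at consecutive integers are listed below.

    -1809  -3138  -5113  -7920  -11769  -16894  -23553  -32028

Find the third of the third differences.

-234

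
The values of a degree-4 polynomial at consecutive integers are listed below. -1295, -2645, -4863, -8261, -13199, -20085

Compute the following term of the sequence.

D1: -1350, -2218, -3398, -4938, -6886
D2: -868, -1180, -1540, -1948
D3: -312, -360, -408
D4: -48, -48
Fourth differences constant at -48.
-408 − 48 = -456;  -1948 − 456 = -2404;  -6886 − 2404 = -9290;  -20085 − 9290 = -29375

-29375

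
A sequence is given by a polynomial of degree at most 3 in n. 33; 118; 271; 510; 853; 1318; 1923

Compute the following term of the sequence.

D1: 85, 153, 239, 343, 465, 605
D2: 68, 86, 104, 122, 140
D3: 18, 18, 18, 18
The third differences are constant (18).
140 + 18 = 158;  605 + 158 = 763;  1923 + 763 = 2686

2686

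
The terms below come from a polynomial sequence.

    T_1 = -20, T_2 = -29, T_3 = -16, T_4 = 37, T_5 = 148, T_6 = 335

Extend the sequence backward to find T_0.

-9, 13, 53, 111, 187
22, 40, 58, 76
18, 18, 18
The third differences are constant at 18.
Work back: 22 − 18 = 4;  -9 − 4 = -13;  -20 + 13 = -7

-7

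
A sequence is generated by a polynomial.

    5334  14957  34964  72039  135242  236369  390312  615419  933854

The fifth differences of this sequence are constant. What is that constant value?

360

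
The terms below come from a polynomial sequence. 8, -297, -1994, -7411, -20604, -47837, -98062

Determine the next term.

-183399

Δ: -305 , -1697 , -5417 , -13193 , -27233 , -50225
Δ²: -1392 , -3720 , -7776 , -14040 , -22992
Δ³: -2328 , -4056 , -6264 , -8952
Δ⁴: -1728 , -2208 , -2688
Δ⁵: -480 , -480
Fifth differences constant at -480.
-2688 − 480 = -3168;  -8952 − 3168 = -12120;  -22992 − 12120 = -35112;  -50225 − 35112 = -85337;  -98062 − 85337 = -183399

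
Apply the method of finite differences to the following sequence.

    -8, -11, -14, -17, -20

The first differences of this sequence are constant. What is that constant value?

-3

First differences: -3, -3, -3, -3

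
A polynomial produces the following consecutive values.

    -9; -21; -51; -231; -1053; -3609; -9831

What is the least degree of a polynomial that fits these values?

5

D1: -12, -30, -180, -822, -2556, -6222
D2: -18, -150, -642, -1734, -3666
D3: -132, -492, -1092, -1932
D4: -360, -600, -840
D5: -240, -240
The fifth differences are constant, so the polynomial has degree 5.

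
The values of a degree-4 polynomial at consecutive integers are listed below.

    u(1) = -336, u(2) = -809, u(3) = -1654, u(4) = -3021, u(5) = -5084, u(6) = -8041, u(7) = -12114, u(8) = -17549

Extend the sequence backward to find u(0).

-109

First differences: -473  -845  -1367  -2063  -2957  -4073  -5435
Second differences: -372  -522  -696  -894  -1116  -1362
Third differences: -150  -174  -198  -222  -246
Fourth differences: -24  -24  -24  -24
The fourth differences are constant at -24.
Work back: -150 + 24 = -126;  -372 + 126 = -246;  -473 + 246 = -227;  -336 + 227 = -109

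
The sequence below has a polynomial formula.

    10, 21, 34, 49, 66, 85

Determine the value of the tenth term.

11, 13, 15, 17, 19
2, 2, 2, 2
Constant second difference = 2, so extend:
19 + 2 = 21;  85 + 21 = 106
21 + 2 = 23;  106 + 23 = 129
23 + 2 = 25;  129 + 25 = 154
25 + 2 = 27;  154 + 27 = 181

181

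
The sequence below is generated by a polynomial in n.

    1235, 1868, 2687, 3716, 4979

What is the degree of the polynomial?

3

D1: 633, 819, 1029, 1263
D2: 186, 210, 234
D3: 24, 24
The third differences are constant, so the polynomial has degree 3.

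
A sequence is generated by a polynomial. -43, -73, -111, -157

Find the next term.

-211

-30  -38  -46
-8  -8
Constant second difference = -8, so extend:
-46 − 8 = -54;  -157 − 54 = -211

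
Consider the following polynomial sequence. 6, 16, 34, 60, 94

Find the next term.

136

D1: 10, 18, 26, 34
D2: 8, 8, 8
Second differences constant at 8.
34 + 8 = 42;  94 + 42 = 136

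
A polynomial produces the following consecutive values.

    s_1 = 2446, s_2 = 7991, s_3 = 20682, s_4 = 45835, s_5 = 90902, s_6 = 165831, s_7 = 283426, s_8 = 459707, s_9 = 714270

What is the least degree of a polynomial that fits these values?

5

D1: 5545, 12691, 25153, 45067, 74929, 117595, 176281, 254563
D2: 7146, 12462, 19914, 29862, 42666, 58686, 78282
D3: 5316, 7452, 9948, 12804, 16020, 19596
D4: 2136, 2496, 2856, 3216, 3576
D5: 360, 360, 360, 360
The fifth differences are constant, so the polynomial has degree 5.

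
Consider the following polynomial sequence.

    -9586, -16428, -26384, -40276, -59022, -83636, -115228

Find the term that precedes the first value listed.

First differences: -6842, -9956, -13892, -18746, -24614, -31592
Second differences: -3114, -3936, -4854, -5868, -6978
Third differences: -822, -918, -1014, -1110
Fourth differences: -96, -96, -96
The fourth differences are constant at -96.
Work back: -822 + 96 = -726;  -3114 + 726 = -2388;  -6842 + 2388 = -4454;  -9586 + 4454 = -5132

-5132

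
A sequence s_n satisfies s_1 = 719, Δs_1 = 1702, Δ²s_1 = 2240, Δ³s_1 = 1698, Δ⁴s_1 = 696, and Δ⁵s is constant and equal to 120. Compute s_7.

89651

Build the table forward from the leading diagonal:
D5: 120  120  120  120  120  120  120
D4: 696  816  936  1056  1176  1296  1416
D3: 1698  2394  3210  4146  5202  6378  7674
D2: 2240  3938  6332  9542  13688  18890  25268
D1: 1702  3942  7880  14212  23754  37442  56332
s: 719  2421  6363  14243  28455  52209  89651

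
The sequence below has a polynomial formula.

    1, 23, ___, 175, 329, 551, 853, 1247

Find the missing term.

77

Using the last 5 terms:
Δ: 154  222  302  394
Δ²: 68  80  92
Δ³: 12  12
Constant third difference = 12.
Extend backward: 68 − 12 = 56;  154 − 56 = 98;  175 − 98 = 77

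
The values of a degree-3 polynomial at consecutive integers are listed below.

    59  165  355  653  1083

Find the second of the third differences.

D1: 106, 190, 298, 430
D2: 84, 108, 132
D3: 24, 24

24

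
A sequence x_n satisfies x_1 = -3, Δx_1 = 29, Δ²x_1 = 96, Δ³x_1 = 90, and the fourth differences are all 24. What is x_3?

151

Build the table forward from the leading diagonal:
D4: 24, 24, 24
D3: 90, 114, 138
D2: 96, 186, 300
D1: 29, 125, 311
x: -3, 26, 151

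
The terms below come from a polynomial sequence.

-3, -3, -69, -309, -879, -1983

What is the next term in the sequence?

First differences: 0  -66  -240  -570  -1104
Second differences: -66  -174  -330  -534
Third differences: -108  -156  -204
Fourth differences: -48  -48
The fourth differences are constant (-48).
-204 − 48 = -252;  -534 − 252 = -786;  -1104 − 786 = -1890;  -1983 − 1890 = -3873

-3873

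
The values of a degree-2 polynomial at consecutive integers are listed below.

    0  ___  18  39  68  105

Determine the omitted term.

Using the last 4 terms:
21  29  37
8  8
Constant second difference = 8.
Extend backward: 21 − 8 = 13;  18 − 13 = 5

5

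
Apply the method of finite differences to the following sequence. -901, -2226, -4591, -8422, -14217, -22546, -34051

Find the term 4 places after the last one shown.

-127191

-1325, -2365, -3831, -5795, -8329, -11505
-1040, -1466, -1964, -2534, -3176
-426, -498, -570, -642
-72, -72, -72
Fourth differences constant at -72.
-642 − 72 = -714;  -3176 − 714 = -3890;  -11505 − 3890 = -15395;  -34051 − 15395 = -49446
-714 − 72 = -786;  -3890 − 786 = -4676;  -15395 − 4676 = -20071;  -49446 − 20071 = -69517
-786 − 72 = -858;  -4676 − 858 = -5534;  -20071 − 5534 = -25605;  -69517 − 25605 = -95122
-858 − 72 = -930;  -5534 − 930 = -6464;  -25605 − 6464 = -32069;  -95122 − 32069 = -127191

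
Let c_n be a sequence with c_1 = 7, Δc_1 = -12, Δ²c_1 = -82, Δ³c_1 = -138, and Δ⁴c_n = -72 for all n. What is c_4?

-413

Build the table forward from the leading diagonal:
Δ⁴: -72, -72, -72, -72
Δ³: -138, -210, -282, -354
Δ²: -82, -220, -430, -712
Δ: -12, -94, -314, -744
c: 7, -5, -99, -413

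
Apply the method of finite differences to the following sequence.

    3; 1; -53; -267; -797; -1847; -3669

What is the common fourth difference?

First differences: -2, -54, -214, -530, -1050, -1822
Second differences: -52, -160, -316, -520, -772
Third differences: -108, -156, -204, -252
Fourth differences: -48, -48, -48

-48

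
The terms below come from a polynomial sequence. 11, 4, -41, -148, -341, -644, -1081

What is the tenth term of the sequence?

-3436

Δ: -7, -45, -107, -193, -303, -437
Δ²: -38, -62, -86, -110, -134
Δ³: -24, -24, -24, -24
Third differences constant at -24.
-134 − 24 = -158;  -437 − 158 = -595;  -1081 − 595 = -1676
-158 − 24 = -182;  -595 − 182 = -777;  -1676 − 777 = -2453
-182 − 24 = -206;  -777 − 206 = -983;  -2453 − 983 = -3436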